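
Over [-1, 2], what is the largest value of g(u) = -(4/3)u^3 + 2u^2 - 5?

-5/3

Differentiating, g'(u) = -4u^2 + 4u; which vanishes at u = 0 and u = 1.
Evaluating at the critical points and endpoints: g(-1) = -5/3; g(0) = -5; g(1) = -13/3; g(2) = -23/3.
Hence the absolute maximum is -5/3 at u = -1.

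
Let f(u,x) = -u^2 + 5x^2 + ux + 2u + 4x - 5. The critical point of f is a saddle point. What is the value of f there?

∂f/∂u = -2u + x + 2 = 0 and ∂f/∂x = u + 10x + 4 = 0, so (u, x) = (16/21, -10/21).
The Hessian has f_{uu} = -2, f_{xx} = 10, f_{ux} = 1, giving D = -21 < 0, so the point is a saddle point.
f(16/21, -10/21) = -109/21.

-109/21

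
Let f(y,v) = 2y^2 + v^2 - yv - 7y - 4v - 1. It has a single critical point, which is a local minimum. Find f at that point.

-116/7

∂f/∂y = 4y - v - 7 = 0 and ∂f/∂v = -y + 2v - 4 = 0, so (y, v) = (18/7, 23/7).
The Hessian has f_{yy} = 4, f_{vv} = 2, f_{yv} = -1, giving D = 7 > 0 with f_{yy} > 0, so the point is a local minimum.
f(18/7, 23/7) = -116/7.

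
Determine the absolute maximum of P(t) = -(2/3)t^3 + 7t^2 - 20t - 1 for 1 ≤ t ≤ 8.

-28/3

Differentiating, P'(t) = -2t^2 + 14t - 20; which vanishes at t = 2 and t = 5.
Evaluating at the critical points and endpoints: P(1) = -44/3; P(2) = -55/3; P(5) = -28/3; P(8) = -163/3.
Hence the absolute maximum is -28/3 at t = 5.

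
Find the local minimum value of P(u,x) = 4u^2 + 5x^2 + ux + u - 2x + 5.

372/79

∂P/∂u = 8u + x + 1 = 0 and ∂P/∂x = u + 10x - 2 = 0, so (u, x) = (-12/79, 17/79).
The Hessian has P_{uu} = 8, P_{xx} = 10, P_{ux} = 1, giving D = 79 > 0 with P_{uu} > 0, so the point is a local minimum.
P(-12/79, 17/79) = 372/79.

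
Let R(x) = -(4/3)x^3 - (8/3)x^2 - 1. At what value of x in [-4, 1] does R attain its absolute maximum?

-4

Differentiating, R'(x) = -4x^2 - (16/3)x; which vanishes at x = -4/3 and x = 0.
Candidates: R(-4) = 125/3; R(-4/3) = -209/81; R(0) = -1; R(1) = -5.
So the maximum is R(-4) = 125/3.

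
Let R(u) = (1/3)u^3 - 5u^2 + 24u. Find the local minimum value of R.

36

Critical points: R'(u) = u^2 - 10u + 24 vanishes at u = 4, 6.
Second-derivative test with R''(u) = 2u - 10: R''(4) = -2 < 0 ⇒ local maximum; R''(6) = 2 > 0 ⇒ local minimum.
The local minimum is R(6) = 36.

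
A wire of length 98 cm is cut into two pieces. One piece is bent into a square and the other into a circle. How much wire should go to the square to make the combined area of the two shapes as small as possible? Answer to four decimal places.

Let x be the length used for the square. Square side x/4; circle radius (98−x)/(2π).
A(x) = (x/4)² + π·((98−x)/(2π))² = x²/16 + (98−x)²/(4π) for 0 ≤ x ≤ 98. A'(x) = x/8 − (98−x)/(2π) = 0 gives x = 4·98/(π+4) ≈ 54.8897.
A'' = 1/8 + 1/(2π) > 0, so this gives the minimum combined area; x ≈ 54.8897 cm to the square.

54.8897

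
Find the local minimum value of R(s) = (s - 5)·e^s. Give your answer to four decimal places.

-54.5982

Differentiating with the product rule gives R'(s) = (s - 4)·e^s. Since e^s > 0, the only critical point is s = 4.
R''(4) has the same sign as 1 > 0, so this is a local minimum.
R(4) = (-1)·e^(4) ≈ -54.5982.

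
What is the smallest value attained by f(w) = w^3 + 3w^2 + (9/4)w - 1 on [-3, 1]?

Differentiating, f'(w) = 3w^2 + 6w + 9/4; which vanishes at w = -3/2 and w = -1/2.
Candidates: f(-3) = -31/4,  f(-3/2) = -1,  f(-1/2) = -3/2,  f(1) = 21/4.
So the minimum is f(-3) = -31/4.

-31/4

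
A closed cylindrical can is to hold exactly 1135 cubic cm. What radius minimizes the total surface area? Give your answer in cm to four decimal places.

5.6529

With radius r and height h, πr²h = 1135 so h = 1135/(πr²), and S(r) = 2πr² + 2πrh = 2πr² + 2·1135/r.
S'(r) = 4πr − 2·1135/r² = 0 ⇒ r³ = 1135/(2π), so r ≈ 5.6529 and h = 2r ≈ 11.3058.
S''(r) = 4π + 4·1135/r³ > 0, so this is the minimum; S ≈ 602.3447.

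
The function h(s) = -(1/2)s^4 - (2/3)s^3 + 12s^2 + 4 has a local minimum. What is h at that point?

h'(s) = -2s^3 - 2s^2 + 24s = 0 at s = -4, 0, 3.
Since h''(s) = -6s^2 - 4s + 24, we get h''(-4) = -56 < 0 ⇒ local maximum; h''(0) = 24 > 0 ⇒ local minimum; h''(3) = -42 < 0 ⇒ local maximum.
So the local minimum value is h(0) = 4.

4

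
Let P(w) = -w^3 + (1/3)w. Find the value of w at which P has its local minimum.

-1/3

Critical points: P'(w) = -3w^2 + 1/3 vanishes at w = -1/3, 1/3.
P''(w) = -6w. P''(-1/3) = 2 > 0 ⇒ local minimum; P''(1/3) = -2 < 0 ⇒ local maximum.
Thus P has its local minimum at w = -1/3, with value -2/27.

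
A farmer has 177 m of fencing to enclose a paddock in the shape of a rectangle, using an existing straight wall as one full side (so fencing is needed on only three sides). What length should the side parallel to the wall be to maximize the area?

Let the sides perpendicular to the wall have length x and the parallel side y, so 2x + y = 177 and the area is A = xy = x(177 − 2x).
A'(x) = 177 − 4x = 0 gives x = 177/4, and A''(x) = −4 < 0 confirms a maximum.
Then y = 177 − 2·177/4 = 177/2 and A = 31329/8.

177/2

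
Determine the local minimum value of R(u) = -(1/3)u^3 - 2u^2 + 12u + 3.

R'(u) = -u^2 - 4u + 12. Setting R'(u) = 0 gives u ∈ {-6, 2}.
Second-derivative test with R''(u) = -2u - 4: R''(-6) = 8 > 0 ⇒ local minimum; R''(2) = -8 < 0 ⇒ local maximum.
The local minimum is R(-6) = -69.

-69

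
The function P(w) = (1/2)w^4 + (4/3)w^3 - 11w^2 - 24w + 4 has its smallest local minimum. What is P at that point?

P'(w) = 2w^3 + 4w^2 - 22w - 24 = 0 at w = -4, -1, 3.
Second-derivative test with P''(w) = 6w^2 + 8w - 22: P''(-4) = 42 > 0 ⇒ local minimum; P''(-1) = -24 < 0 ⇒ local maximum; P''(3) = 56 > 0 ⇒ local minimum.
Thus P has its smallest local minimum at w = 3, with value -181/2.

-181/2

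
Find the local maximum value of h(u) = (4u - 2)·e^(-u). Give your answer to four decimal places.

h'(u) = 4·e^(-u) + (4u - 2)·(-1)·e^(-u) = (-4u + 6)·e^(-u). Since e^(-u) > 0, the only critical point is u = 3/2.
h''(3/2) has the same sign as -4 < 0, so this is a local maximum.
h(3/2) = (4)·e^(-3/2) ≈ 0.8925.

0.8925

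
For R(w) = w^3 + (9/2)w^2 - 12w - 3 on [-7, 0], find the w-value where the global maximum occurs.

-4

R'(w) = 3w^2 + 9w - 12, whose only zero in [-7, 0] is w = -4.
Candidates: R(-7) = -83/2,  R(-4) = 53,  R(0) = -3.
Hence the absolute maximum is 53 at w = -4.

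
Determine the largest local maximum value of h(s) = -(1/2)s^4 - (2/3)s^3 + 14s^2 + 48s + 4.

h'(s) = -2s^3 - 2s^2 + 28s + 48 = 0 at s = -3, -2, 4.
Since h''(s) = -6s^2 - 4s + 28, we get h''(-3) = -14 < 0 ⇒ local maximum; h''(-2) = 12 > 0 ⇒ local minimum; h''(4) = -84 < 0 ⇒ local maximum.
So the largest local maximum value is h(4) = 748/3.

748/3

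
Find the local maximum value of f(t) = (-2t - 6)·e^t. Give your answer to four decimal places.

f'(t) = (-2)·e^t + (-2t - 6)·1·e^t = (-2t - 8)·e^t. Since e^t > 0, the only critical point is t = -4.
f''(-4) has the same sign as -2 < 0, so this is a local maximum.
f(-4) = (2)·e^(-4) ≈ 0.0366.

0.0366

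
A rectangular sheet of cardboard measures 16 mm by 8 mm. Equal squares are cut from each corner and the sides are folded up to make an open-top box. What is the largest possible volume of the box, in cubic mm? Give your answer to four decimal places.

With cut size x, the volume is V(x) = x(16 − 2x)(8 − 2x) for 0 < x < 4.
V'(x) = 12x^2 − 96x + 128. Setting V'(x) = 0 gives x ≈ 1.6906 (the root in (0, 4)).
V''(x) = 24x − 96 is negative there, so this is the maximum; V ≈ 98.5344.

98.5344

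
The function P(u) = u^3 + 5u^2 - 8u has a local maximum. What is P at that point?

48

Critical points: P'(u) = 3u^2 + 10u - 8 vanishes at u = -4, 2/3.
P''(u) = 6u + 10. P''(-4) = -14 < 0 ⇒ local maximum; P''(2/3) = 14 > 0 ⇒ local minimum.
Thus P has its local maximum at u = -4, with value 48.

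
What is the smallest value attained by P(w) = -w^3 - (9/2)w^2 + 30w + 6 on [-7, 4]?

P'(w) = -3w^2 - 9w + 30, which vanishes at w = -5 and w = 2.
Candidates: P(-7) = -163/2; P(-5) = -263/2; P(2) = 40; P(4) = -10.
So the minimum is P(-5) = -263/2.

-263/2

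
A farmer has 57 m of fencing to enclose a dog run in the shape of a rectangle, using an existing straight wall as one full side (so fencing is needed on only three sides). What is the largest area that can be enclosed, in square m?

Let the sides perpendicular to the wall have length x and the parallel side y, so 2x + y = 57 and the area is A = xy = x(57 − 2x).
A'(x) = 57 − 4x = 0 gives x = 57/4, and A''(x) = −4 < 0 confirms a maximum.
Then y = 57 − 2·57/4 = 57/2 and A = 3249/8.

3249/8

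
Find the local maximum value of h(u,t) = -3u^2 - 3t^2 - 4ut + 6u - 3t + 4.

∂h/∂u = -6u - 4t + 6 = 0 and ∂h/∂t = -4u - 6t - 3 = 0, so (u, t) = (12/5, -21/10).
The Hessian has h_{uu} = -6, h_{tt} = -6, h_{ut} = -4, giving D = 20 > 0 with h_{uu} < 0, so the point is a local maximum.
h(12/5, -21/10) = 287/20.

287/20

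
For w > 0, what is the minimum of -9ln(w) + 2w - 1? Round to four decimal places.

P'(w) = -9/w + 2 = 0 gives w = 9/2.
P''(w) = 9/w², which is positive for w > 0, so this is a local minimum.
P(9/2) = -9·ln(9/2) + 9 - 1 ≈ -5.5367.

-5.5367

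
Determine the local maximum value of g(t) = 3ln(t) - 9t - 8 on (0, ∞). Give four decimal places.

-14.2958

g'(t) = 3/t − 9 = 0 gives t = 1/3.
g''(t) = -3/t², which is negative for t > 0, so this is a local maximum.
g(1/3) = 3·ln(1/3) - 3 - 8 ≈ -14.2958.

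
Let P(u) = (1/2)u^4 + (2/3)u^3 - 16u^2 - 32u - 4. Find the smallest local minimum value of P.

-652/3

Critical points: P'(u) = 2u^3 + 2u^2 - 32u - 32 vanishes at u = -4, -1, 4.
Second-derivative test with P''(u) = 6u^2 + 4u - 32: P''(-4) = 48 > 0 ⇒ local minimum; P''(-1) = -30 < 0 ⇒ local maximum; P''(4) = 80 > 0 ⇒ local minimum.
The smallest local minimum is P(4) = -652/3.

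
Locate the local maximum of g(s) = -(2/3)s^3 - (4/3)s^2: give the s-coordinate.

0

g'(s) = -2s^2 - (8/3)s = 0 at s = -4/3, 0.
g''(s) = -4s - 8/3. g''(-4/3) = 8/3 > 0 ⇒ local minimum; g''(0) = -8/3 < 0 ⇒ local maximum.
So the local maximum value is g(0) = 0.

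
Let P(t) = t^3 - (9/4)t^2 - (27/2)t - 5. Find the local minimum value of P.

-155/4

P'(t) = 3t^2 - (9/2)t - 27/2. Setting P'(t) = 0 gives t ∈ {-3/2, 3}.
Second-derivative test with P''(t) = 6t - 9/2: P''(-3/2) = -27/2 < 0 ⇒ local maximum; P''(3) = 27/2 > 0 ⇒ local minimum.
The local minimum is P(3) = -155/4.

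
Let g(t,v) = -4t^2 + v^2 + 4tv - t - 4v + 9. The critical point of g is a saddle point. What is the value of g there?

209/32

∂g/∂t = -8t + 4v - 1 = 0 and ∂g/∂v = 4t + 2v - 4 = 0, so (t, v) = (7/16, 9/8).
The Hessian has g_{tt} = -8, g_{vv} = 2, g_{tv} = 4, giving D = -32 < 0, so the point is a saddle point.
g(7/16, 9/8) = 209/32.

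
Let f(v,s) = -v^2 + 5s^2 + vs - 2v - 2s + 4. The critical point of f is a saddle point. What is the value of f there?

∂f/∂v = -2v + s - 2 = 0 and ∂f/∂s = v + 10s - 2 = 0, so (v, s) = (-6/7, 2/7).
The Hessian has f_{vv} = -2, f_{ss} = 10, f_{vs} = 1, giving D = -21 < 0, so the point is a saddle point.
f(-6/7, 2/7) = 32/7.

32/7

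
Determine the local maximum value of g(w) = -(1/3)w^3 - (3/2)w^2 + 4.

4

Critical points: g'(w) = -w^2 - 3w vanishes at w = -3, 0.
Second-derivative test with g''(w) = -2w - 3: g''(-3) = 3 > 0 ⇒ local minimum; g''(0) = -3 < 0 ⇒ local maximum.
So the local maximum value is g(0) = 4.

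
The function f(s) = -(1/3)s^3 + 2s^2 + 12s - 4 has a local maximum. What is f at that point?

68

Critical points: f'(s) = -s^2 + 4s + 12 vanishes at s = -2, 6.
f''(s) = -2s + 4. f''(-2) = 8 > 0 ⇒ local minimum; f''(6) = -8 < 0 ⇒ local maximum.
So the local maximum value is f(6) = 68.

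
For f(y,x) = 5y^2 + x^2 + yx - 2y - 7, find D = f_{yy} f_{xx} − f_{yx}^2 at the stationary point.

∂f/∂y = 10y + x - 2 = 0 and ∂f/∂x = y + 2x = 0, so (y, x) = (4/19, -2/19).
The Hessian has f_{yy} = 10, f_{xx} = 2, f_{yx} = 1, giving D = 19 > 0 with f_{yy} > 0, so the point is a local minimum.
D = (10)·(2) − (1)^2 = 19.

19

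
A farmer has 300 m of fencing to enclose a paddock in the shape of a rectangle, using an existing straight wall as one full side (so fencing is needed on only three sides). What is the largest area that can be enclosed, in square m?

11250

Let the sides perpendicular to the wall have length x and the parallel side y, so 2x + y = 300 and the area is A = xy = x(300 − 2x).
A'(x) = 300 − 4x = 0 gives x = 75, and A''(x) = −4 < 0 confirms a maximum.
Then y = 300 − 2·75 = 150 and A = 11250.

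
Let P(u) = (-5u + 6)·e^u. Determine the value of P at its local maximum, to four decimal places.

By the product rule, P'(u) = (-5u + 1)·e^u. Since e^u > 0, the only critical point is u = 1/5.
P''(1/5) has the same sign as -5 < 0, so this is a local maximum.
P(1/5) = (5)·e^(1/5) ≈ 6.1070.

6.1070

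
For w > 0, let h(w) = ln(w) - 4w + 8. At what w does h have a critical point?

1/4

h'(w) = 1/w − 4 = 0 gives w = 1/4.
h''(w) = -1/w², which is negative for w > 0, so this is a local maximum.
h(1/4) = 1·ln(1/4) - 1 + 8 ≈ 5.6137.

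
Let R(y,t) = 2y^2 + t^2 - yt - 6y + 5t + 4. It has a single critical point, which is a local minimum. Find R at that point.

∂R/∂y = 4y - t - 6 = 0 and ∂R/∂t = -y + 2t + 5 = 0, so (y, t) = (1, -2).
The Hessian has R_{yy} = 4, R_{tt} = 2, R_{yt} = -1, giving D = 7 > 0 with R_{yy} > 0, so the point is a local minimum.
R(1, -2) = -4.

-4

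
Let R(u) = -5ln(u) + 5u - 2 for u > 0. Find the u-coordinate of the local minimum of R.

1

R'(u) = -5/u + 5 = 0 gives u = 1.
R''(u) = 5/u², which is positive for u > 0, so this is a local minimum.
R(1) = -5·ln(1) + 5 - 2 ≈ 3.0000.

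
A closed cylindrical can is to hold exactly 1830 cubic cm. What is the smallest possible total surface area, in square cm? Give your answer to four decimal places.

828.2255

With radius r and height h, πr²h = 1830 so h = 1830/(πr²), and S(r) = 2πr² + 2πrh = 2πr² + 2·1830/r.
S'(r) = 4πr − 2·1830/r² = 0 ⇒ r³ = 1830/(2π), so r ≈ 6.6286 and h = 2r ≈ 13.2573.
S''(r) = 4π + 4·1830/r³ > 0, so this is the minimum; S ≈ 828.2255.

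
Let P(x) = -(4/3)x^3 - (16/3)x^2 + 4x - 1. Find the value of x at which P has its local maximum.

1/3

P'(x) = -4x^2 - (32/3)x + 4. Setting P'(x) = 0 gives x ∈ {-3, 1/3}.
P''(x) = -8x - 32/3. P''(-3) = 40/3 > 0 ⇒ local minimum; P''(1/3) = -40/3 < 0 ⇒ local maximum.
So the local maximum value is P(1/3) = -25/81.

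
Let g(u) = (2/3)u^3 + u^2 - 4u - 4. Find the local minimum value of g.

-19/3

g'(u) = 2u^2 + 2u - 4. Setting g'(u) = 0 gives u ∈ {-2, 1}.
g''(u) = 4u + 2. g''(-2) = -6 < 0 ⇒ local maximum; g''(1) = 6 > 0 ⇒ local minimum.
Thus g has its local minimum at u = 1, with value -19/3.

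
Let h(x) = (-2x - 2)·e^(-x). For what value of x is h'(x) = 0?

0

By the product rule, h'(x) = (2x)·e^(-x). Since e^(-x) > 0, the only critical point is x = 0.
h''(0) has the same sign as 2 > 0, so this is a local minimum.
h(0) = (-2)·e^(0) ≈ -2.0000.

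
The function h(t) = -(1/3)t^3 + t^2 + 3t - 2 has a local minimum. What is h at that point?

Critical points: h'(t) = -t^2 + 2t + 3 vanishes at t = -1, 3.
Second-derivative test with h''(t) = -2t + 2: h''(-1) = 4 > 0 ⇒ local minimum; h''(3) = -4 < 0 ⇒ local maximum.
So the local minimum value is h(-1) = -11/3.

-11/3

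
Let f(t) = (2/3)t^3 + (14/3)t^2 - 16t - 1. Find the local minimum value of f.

Critical points: f'(t) = 2t^2 + (28/3)t - 16 vanishes at t = -6, 4/3.
f''(t) = 4t + 28/3. f''(-6) = -44/3 < 0 ⇒ local maximum; f''(4/3) = 44/3 > 0 ⇒ local minimum.
So the local minimum value is f(4/3) = -1009/81.

-1009/81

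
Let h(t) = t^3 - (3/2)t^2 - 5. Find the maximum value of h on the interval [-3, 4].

35

Differentiating, h'(t) = 3t^2 - 3t; which vanishes at t = 0 and t = 1.
Compare values at every candidate in [-3, 4]: h(-3) = -91/2, h(0) = -5, h(1) = -11/2, h(4) = 35.
Hence the absolute maximum is 35 at t = 4.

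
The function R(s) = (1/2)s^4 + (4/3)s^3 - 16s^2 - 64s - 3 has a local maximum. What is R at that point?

R'(s) = 2s^3 + 4s^2 - 32s - 64. Setting R'(s) = 0 gives s ∈ {-4, -2, 4}.
R''(s) = 6s^2 + 8s - 32. R''(-4) = 32 > 0 ⇒ local minimum; R''(-2) = -24 < 0 ⇒ local maximum; R''(4) = 96 > 0 ⇒ local minimum.
So the local maximum value is R(-2) = 175/3.

175/3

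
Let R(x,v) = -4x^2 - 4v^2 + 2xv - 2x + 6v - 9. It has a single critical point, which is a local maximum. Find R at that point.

-101/15

∂R/∂x = -8x + 2v - 2 = 0 and ∂R/∂v = 2x - 8v + 6 = 0, so (x, v) = (-1/15, 11/15).
The Hessian has R_{xx} = -8, R_{vv} = -8, R_{xv} = 2, giving D = 60 > 0 with R_{xx} < 0, so the point is a local maximum.
R(-1/15, 11/15) = -101/15.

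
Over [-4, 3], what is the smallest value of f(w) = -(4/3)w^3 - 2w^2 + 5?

Differentiating, f'(w) = -4w^2 - 4w; which vanishes at w = -1 and w = 0.
Candidates: f(-4) = 175/3; f(-1) = 13/3; f(0) = 5; f(3) = -49.
The minimum over the interval is -49, attained at w = 3.

-49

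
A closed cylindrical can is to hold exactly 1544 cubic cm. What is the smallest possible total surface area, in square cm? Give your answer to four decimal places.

With radius r and height h, πr²h = 1544 so h = 1544/(πr²), and S(r) = 2πr² + 2πrh = 2πr² + 2·1544/r.
S'(r) = 4πr − 2·1544/r² = 0 ⇒ r³ = 1544/(2π), so r ≈ 6.2636 and h = 2r ≈ 12.5272.
S''(r) = 4π + 4·1544/r³ > 0, so this is the minimum; S ≈ 739.5134.

739.5134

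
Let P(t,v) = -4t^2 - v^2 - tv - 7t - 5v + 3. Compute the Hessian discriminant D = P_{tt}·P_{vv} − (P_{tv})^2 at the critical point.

∂P/∂t = -8t - v - 7 = 0 and ∂P/∂v = -t - 2v - 5 = 0, so (t, v) = (-3/5, -11/5).
The Hessian has P_{tt} = -8, P_{vv} = -2, P_{tv} = -1, giving D = 15 > 0 with P_{tt} < 0, so the point is a local maximum.
D = (-8)·(-2) − (-1)^2 = 15.

15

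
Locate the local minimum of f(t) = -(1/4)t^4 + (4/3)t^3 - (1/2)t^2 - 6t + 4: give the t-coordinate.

Critical points: f'(t) = -t^3 + 4t^2 - t - 6 vanishes at t = -1, 2, 3.
Since f''(t) = -3t^2 + 8t - 1, we get f''(-1) = -12 < 0 ⇒ local maximum; f''(2) = 3 > 0 ⇒ local minimum; f''(3) = -4 < 0 ⇒ local maximum.
Thus f has its local minimum at t = 2, with value -10/3.

2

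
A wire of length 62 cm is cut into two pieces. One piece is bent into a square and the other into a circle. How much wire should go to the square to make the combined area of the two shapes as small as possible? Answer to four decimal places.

Let x be the length used for the square. Square side x/4; circle radius (62−x)/(2π).
A(x) = (x/4)² + π·((62−x)/(2π))² = x²/16 + (62−x)²/(4π) for 0 ≤ x ≤ 62. A'(x) = x/8 − (62−x)/(2π) = 0 gives x = 4·62/(π+4) ≈ 34.7261.
A'' = 1/8 + 1/(2π) > 0, so this gives the minimum combined area; x ≈ 34.7261 cm to the square.

34.7261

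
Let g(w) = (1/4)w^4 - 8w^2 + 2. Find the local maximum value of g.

Critical points: g'(w) = w^3 - 16w vanishes at w = -4, 0, 4.
Since g''(w) = 3w^2 - 16, we get g''(-4) = 32 > 0 ⇒ local minimum; g''(0) = -16 < 0 ⇒ local maximum; g''(4) = 32 > 0 ⇒ local minimum.
Thus g has its local maximum at w = 0, with value 2.

2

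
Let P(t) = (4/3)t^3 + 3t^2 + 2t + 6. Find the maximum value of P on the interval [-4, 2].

The derivative is 4t^2 + 6t + 2, which vanishes at t = -1 and t = -1/2.
Compare values at every candidate in [-4, 2]: P(-4) = -118/3,  P(-1) = 17/3,  P(-1/2) = 67/12,  P(2) = 98/3.
So the maximum is P(2) = 98/3.

98/3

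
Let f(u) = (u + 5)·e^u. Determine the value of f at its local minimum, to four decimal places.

-0.0025

Differentiating with the product rule gives f'(u) = (u + 6)·e^u. Since e^u > 0, the only critical point is u = -6.
f''(-6) has the same sign as 1 > 0, so this is a local minimum.
f(-6) = (-1)·e^(-6) ≈ -0.0025.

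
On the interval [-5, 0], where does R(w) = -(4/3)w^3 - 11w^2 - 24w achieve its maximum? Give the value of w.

-3/2

The derivative is -4w^2 - 22w - 24, which vanishes at w = -4 and w = -3/2.
Candidates: R(-5) = 35/3,  R(-4) = 16/3,  R(-3/2) = 63/4,  R(0) = 0.
So the maximum is R(-3/2) = 63/4.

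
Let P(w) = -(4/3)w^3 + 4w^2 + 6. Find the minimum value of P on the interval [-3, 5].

P'(w) = -4w^2 + 8w, which vanishes at w = 0 and w = 2.
Evaluating at the critical points and endpoints: P(-3) = 78; P(0) = 6; P(2) = 34/3; P(5) = -182/3.
So the minimum is P(5) = -182/3.

-182/3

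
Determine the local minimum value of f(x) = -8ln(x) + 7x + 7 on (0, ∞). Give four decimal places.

f'(x) = -8/x + 7 = 0 gives x = 8/7.
f''(x) = 8/x², which is positive for x > 0, so this is a local minimum.
f(8/7) = -8·ln(8/7) + 8 + 7 ≈ 13.9317.

13.9317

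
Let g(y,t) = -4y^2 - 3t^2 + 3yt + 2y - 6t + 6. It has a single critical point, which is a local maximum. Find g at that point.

118/13

∂g/∂y = -8y + 3t + 2 = 0 and ∂g/∂t = 3y - 6t - 6 = 0, so (y, t) = (-2/13, -14/13).
The Hessian has g_{yy} = -8, g_{tt} = -6, g_{yt} = 3, giving D = 39 > 0 with g_{yy} < 0, so the point is a local maximum.
g(-2/13, -14/13) = 118/13.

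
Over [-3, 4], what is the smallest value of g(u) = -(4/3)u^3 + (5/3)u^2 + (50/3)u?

g'(u) = -4u^2 + (10/3)u + 50/3, which vanishes at u = -5/3 and u = 5/2.
Candidates: g(-3) = 1; g(-5/3) = -1375/81; g(5/2) = 125/4; g(4) = 8.
Hence the absolute minimum is -1375/81 at u = -5/3.

-1375/81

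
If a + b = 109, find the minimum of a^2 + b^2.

11881/2

With a + b = 109, a^2 + b^2 = a^2 + (109 − a)^2.
The derivative 2a − 2(109 − a) = 4a − 218 vanishes at a = 109/2; second derivative 4 > 0, a minimum.
The minimum is 2·(109/2)^2 = 11881/2.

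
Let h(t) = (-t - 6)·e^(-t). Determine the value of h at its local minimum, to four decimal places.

-148.4132

h'(t) = (-1)·e^(-t) + (-t - 6)·(-1)·e^(-t) = (t + 5)·e^(-t). Since e^(-t) > 0, the only critical point is t = -5.
h''(-5) has the same sign as 1 > 0, so this is a local minimum.
h(-5) = (-1)·e^(5) ≈ -148.4132.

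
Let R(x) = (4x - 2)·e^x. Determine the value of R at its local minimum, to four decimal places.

-2.4261

R'(x) = 4·e^x + (4x - 2)·1·e^x = (4x + 2)·e^x. Since e^x > 0, the only critical point is x = -1/2.
R''(-1/2) has the same sign as 4 > 0, so this is a local minimum.
R(-1/2) = (-4)·e^(-1/2) ≈ -2.4261.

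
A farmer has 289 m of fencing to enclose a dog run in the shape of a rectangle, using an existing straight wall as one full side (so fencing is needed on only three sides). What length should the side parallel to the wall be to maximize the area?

289/2

Let the sides perpendicular to the wall have length x and the parallel side y, so 2x + y = 289 and the area is A = xy = x(289 − 2x).
A'(x) = 289 − 4x = 0 gives x = 289/4, and A''(x) = −4 < 0 confirms a maximum.
Then y = 289 − 2·289/4 = 289/2 and A = 83521/8.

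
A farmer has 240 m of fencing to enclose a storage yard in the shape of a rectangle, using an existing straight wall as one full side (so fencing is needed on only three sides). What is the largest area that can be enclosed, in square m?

Let the sides perpendicular to the wall have length x and the parallel side y, so 2x + y = 240 and the area is A = xy = x(240 − 2x).
A'(x) = 240 − 4x = 0 gives x = 60, and A''(x) = −4 < 0 confirms a maximum.
Then y = 240 − 2·60 = 120 and A = 7200.

7200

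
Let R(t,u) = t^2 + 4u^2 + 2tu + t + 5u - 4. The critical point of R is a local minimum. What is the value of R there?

∂R/∂t = 2t + 2u + 1 = 0 and ∂R/∂u = 2t + 8u + 5 = 0, so (t, u) = (1/6, -2/3).
The Hessian has R_{tt} = 2, R_{uu} = 8, R_{tu} = 2, giving D = 12 > 0 with R_{tt} > 0, so the point is a local minimum.
R(1/6, -2/3) = -67/12.

-67/12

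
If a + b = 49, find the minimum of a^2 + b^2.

With a + b = 49, a^2 + b^2 = a^2 + (49 − a)^2.
The derivative 2a − 2(49 − a) = 4a − 98 vanishes at a = 49/2; second derivative 4 > 0, a minimum.
The minimum is 2·(49/2)^2 = 2401/2.

2401/2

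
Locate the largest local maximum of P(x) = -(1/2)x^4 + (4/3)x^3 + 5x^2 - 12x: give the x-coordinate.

Critical points: P'(x) = -2x^3 + 4x^2 + 10x - 12 vanishes at x = -2, 1, 3.
Since P''(x) = -6x^2 + 8x + 10, we get P''(-2) = -30 < 0 ⇒ local maximum; P''(1) = 12 > 0 ⇒ local minimum; P''(3) = -20 < 0 ⇒ local maximum.
Thus P has its largest local maximum at x = -2, with value 76/3.

-2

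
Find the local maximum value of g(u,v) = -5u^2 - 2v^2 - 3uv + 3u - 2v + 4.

∂g/∂u = -10u - 3v + 3 = 0 and ∂g/∂v = -3u - 4v - 2 = 0, so (u, v) = (18/31, -29/31).
The Hessian has g_{uu} = -10, g_{vv} = -4, g_{uv} = -3, giving D = 31 > 0 with g_{uu} < 0, so the point is a local maximum.
g(18/31, -29/31) = 180/31.

180/31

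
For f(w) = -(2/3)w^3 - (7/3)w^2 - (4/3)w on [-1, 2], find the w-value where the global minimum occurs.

2

The derivative is -2w^2 - (14/3)w - 4/3, whose only zero in [-1, 2] is w = -1/3.
Candidates: f(-1) = -1/3; f(-1/3) = 17/81; f(2) = -52/3.
So the minimum is f(2) = -52/3.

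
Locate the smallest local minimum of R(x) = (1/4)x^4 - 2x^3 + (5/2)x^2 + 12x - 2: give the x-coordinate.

-1

Critical points: R'(x) = x^3 - 6x^2 + 5x + 12 vanishes at x = -1, 3, 4.
Since R''(x) = 3x^2 - 12x + 5, we get R''(-1) = 20 > 0 ⇒ local minimum; R''(3) = -4 < 0 ⇒ local maximum; R''(4) = 5 > 0 ⇒ local minimum.
The smallest local minimum is R(-1) = -37/4.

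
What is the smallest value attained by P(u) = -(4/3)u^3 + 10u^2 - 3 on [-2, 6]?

-3

The derivative is -4u^2 + 20u, which vanishes at u = 0 and u = 5.
Candidates: P(-2) = 143/3,  P(0) = -3,  P(5) = 241/3,  P(6) = 69.
Hence the absolute minimum is -3 at u = 0.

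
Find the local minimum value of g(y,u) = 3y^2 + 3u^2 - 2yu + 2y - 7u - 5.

∂g/∂y = 6y - 2u + 2 = 0 and ∂g/∂u = -2y + 6u - 7 = 0, so (y, u) = (1/16, 19/16).
The Hessian has g_{yy} = 6, g_{uu} = 6, g_{yu} = -2, giving D = 32 > 0 with g_{yy} > 0, so the point is a local minimum.
g(1/16, 19/16) = -291/32.

-291/32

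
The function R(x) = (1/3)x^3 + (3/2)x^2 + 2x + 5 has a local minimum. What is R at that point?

25/6

Critical points: R'(x) = x^2 + 3x + 2 vanishes at x = -2, -1.
Since R''(x) = 2x + 3, we get R''(-2) = -1 < 0 ⇒ local maximum; R''(-1) = 1 > 0 ⇒ local minimum.
So the local minimum value is R(-1) = 25/6.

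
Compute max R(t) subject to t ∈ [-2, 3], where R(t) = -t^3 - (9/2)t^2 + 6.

The derivative is -3t^2 - 9t, whose only zero in [-2, 3] is t = 0.
Candidates: R(-2) = -4,  R(0) = 6,  R(3) = -123/2.
Hence the absolute maximum is 6 at t = 0.

6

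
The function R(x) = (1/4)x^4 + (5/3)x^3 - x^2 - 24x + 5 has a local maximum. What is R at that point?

173/4

R'(x) = x^3 + 5x^2 - 2x - 24. Setting R'(x) = 0 gives x ∈ {-4, -3, 2}.
Since R''(x) = 3x^2 + 10x - 2, we get R''(-4) = 6 > 0 ⇒ local minimum; R''(-3) = -5 < 0 ⇒ local maximum; R''(2) = 30 > 0 ⇒ local minimum.
So the local maximum value is R(-3) = 173/4.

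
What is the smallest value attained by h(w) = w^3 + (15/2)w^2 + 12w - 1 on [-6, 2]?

Differentiating, h'(w) = 3w^2 + 15w + 12; which vanishes at w = -4 and w = -1.
Compare values at every candidate in [-6, 2]: h(-6) = -19; h(-4) = 7; h(-1) = -13/2; h(2) = 61.
So the minimum is h(-6) = -19.

-19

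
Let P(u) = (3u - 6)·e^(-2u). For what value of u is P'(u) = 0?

5/2

Differentiating with the product rule gives P'(u) = (-6u + 15)·e^(-2u). Since e^(-2u) > 0, the only critical point is u = 5/2.
P''(5/2) has the same sign as -6 < 0, so this is a local maximum.
P(5/2) = (3/2)·e^(-5) ≈ 0.0101.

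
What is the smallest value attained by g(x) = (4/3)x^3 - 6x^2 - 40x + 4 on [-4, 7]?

-538/3

The derivative is 4x^2 - 12x - 40, which vanishes at x = -2 and x = 5.
Evaluating at the critical points and endpoints: g(-4) = -52/3, g(-2) = 148/3, g(5) = -538/3, g(7) = -338/3.
Hence the absolute minimum is -538/3 at x = 5.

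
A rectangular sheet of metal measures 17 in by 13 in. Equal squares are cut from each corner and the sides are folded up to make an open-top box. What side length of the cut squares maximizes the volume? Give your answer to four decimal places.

With cut size x, the volume is V(x) = x(17 − 2x)(13 − 2x) for 0 < x < 6.5.
V'(x) = 12x^2 − 120x + 221. Setting V'(x) = 0 gives x ≈ 2.4342 (the root in (0, 6.5)).
V''(x) = 24x − 120 is negative there, so this is the maximum; V ≈ 240.1322.

2.4342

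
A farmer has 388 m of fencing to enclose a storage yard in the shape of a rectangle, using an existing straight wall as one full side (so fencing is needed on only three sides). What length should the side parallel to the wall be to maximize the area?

194

Let the sides perpendicular to the wall have length x and the parallel side y, so 2x + y = 388 and the area is A = xy = x(388 − 2x).
A'(x) = 388 − 4x = 0 gives x = 97, and A''(x) = −4 < 0 confirms a maximum.
Then y = 388 − 2·97 = 194 and A = 18818.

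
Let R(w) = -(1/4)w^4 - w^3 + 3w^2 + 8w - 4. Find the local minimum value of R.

-33/4

Critical points: R'(w) = -w^3 - 3w^2 + 6w + 8 vanishes at w = -4, -1, 2.
Since R''(w) = -3w^2 - 6w + 6, we get R''(-4) = -18 < 0 ⇒ local maximum; R''(-1) = 9 > 0 ⇒ local minimum; R''(2) = -18 < 0 ⇒ local maximum.
The local minimum is R(-1) = -33/4.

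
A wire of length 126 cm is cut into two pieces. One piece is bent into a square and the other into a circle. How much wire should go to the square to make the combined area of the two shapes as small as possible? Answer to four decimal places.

Let x be the length used for the square. Square side x/4; circle radius (126−x)/(2π).
A(x) = (x/4)² + π·((126−x)/(2π))² = x²/16 + (126−x)²/(4π) for 0 ≤ x ≤ 126. A'(x) = x/8 − (126−x)/(2π) = 0 gives x = 4·126/(π+4) ≈ 70.5725.
A'' = 1/8 + 1/(2π) > 0, so this gives the minimum combined area; x ≈ 70.5725 cm to the square.

70.5725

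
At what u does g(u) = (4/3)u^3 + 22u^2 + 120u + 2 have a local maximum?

Critical points: g'(u) = 4u^2 + 44u + 120 vanishes at u = -6, -5.
g''(u) = 8u + 44. g''(-6) = -4 < 0 ⇒ local maximum; g''(-5) = 4 > 0 ⇒ local minimum.
Thus g has its local maximum at u = -6, with value -214.

-6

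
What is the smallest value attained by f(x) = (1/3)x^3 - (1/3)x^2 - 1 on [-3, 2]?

The derivative is x^2 - (2/3)x, which vanishes at x = 0 and x = 2/3.
Candidates: f(-3) = -13,  f(0) = -1,  f(2/3) = -85/81,  f(2) = 1/3.
So the minimum is f(-3) = -13.

-13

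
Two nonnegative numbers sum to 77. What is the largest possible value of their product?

With x + y = 77, the product is P(x) = x(77 − x).
P'(x) = 77 − 2x = 0 gives x = 77/2; P'' = −2 < 0, so this is the maximum.
P = 77/2·77/2 = 5929/4.

5929/4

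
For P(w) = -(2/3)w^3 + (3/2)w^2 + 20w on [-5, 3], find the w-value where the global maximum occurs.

Differentiating, P'(w) = -2w^2 + 3w + 20; whose only zero in [-5, 3] is w = -5/2.
Compare values at every candidate in [-5, 3]: P(-5) = 125/6, P(-5/2) = -725/24, P(3) = 111/2.
Hence the absolute maximum is 111/2 at w = 3.

3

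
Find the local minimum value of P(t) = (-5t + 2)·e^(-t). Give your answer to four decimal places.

-1.2330

Differentiating with the product rule gives P'(t) = (5t - 7)·e^(-t). Since e^(-t) > 0, the only critical point is t = 7/5.
P''(7/5) has the same sign as 5 > 0, so this is a local minimum.
P(7/5) = (-5)·e^(-7/5) ≈ -1.2330.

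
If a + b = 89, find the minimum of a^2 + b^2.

7921/2

With a + b = 89, a^2 + b^2 = a^2 + (89 − a)^2.
The derivative 2a − 2(89 − a) = 4a − 178 vanishes at a = 89/2; second derivative 4 > 0, a minimum.
The minimum is 2·(89/2)^2 = 7921/2.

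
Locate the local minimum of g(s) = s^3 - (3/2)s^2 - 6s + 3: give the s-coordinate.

2

Critical points: g'(s) = 3s^2 - 3s - 6 vanishes at s = -1, 2.
Second-derivative test with g''(s) = 6s - 3: g''(-1) = -9 < 0 ⇒ local maximum; g''(2) = 9 > 0 ⇒ local minimum.
Thus g has its local minimum at s = 2, with value -7.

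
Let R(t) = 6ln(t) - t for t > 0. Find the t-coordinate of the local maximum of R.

R'(t) = 6/t − 1 = 0 gives t = 6.
R''(t) = -6/t², which is negative for t > 0, so this is a local maximum.
R(6) = 6·ln(6) - 6 ≈ 4.7506.

6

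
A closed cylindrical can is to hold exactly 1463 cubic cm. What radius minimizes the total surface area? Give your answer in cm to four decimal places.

With radius r and height h, πr²h = 1463 so h = 1463/(πr²), and S(r) = 2πr² + 2πrh = 2πr² + 2·1463/r.
S'(r) = 4πr − 2·1463/r² = 0 ⇒ r³ = 1463/(2π), so r ≈ 6.1521 and h = 2r ≈ 12.3041.
S''(r) = 4π + 4·1463/r³ > 0, so this is the minimum; S ≈ 713.4181.

6.1521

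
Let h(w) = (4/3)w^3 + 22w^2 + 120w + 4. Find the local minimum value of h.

Critical points: h'(w) = 4w^2 + 44w + 120 vanishes at w = -6, -5.
Since h''(w) = 8w + 44, we get h''(-6) = -4 < 0 ⇒ local maximum; h''(-5) = 4 > 0 ⇒ local minimum.
Thus h has its local minimum at w = -5, with value -638/3.

-638/3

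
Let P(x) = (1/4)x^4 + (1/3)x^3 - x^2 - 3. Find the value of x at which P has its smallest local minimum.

P'(x) = x^3 + x^2 - 2x = 0 at x = -2, 0, 1.
Since P''(x) = 3x^2 + 2x - 2, we get P''(-2) = 6 > 0 ⇒ local minimum; P''(0) = -2 < 0 ⇒ local maximum; P''(1) = 3 > 0 ⇒ local minimum.
The smallest local minimum is P(-2) = -17/3.

-2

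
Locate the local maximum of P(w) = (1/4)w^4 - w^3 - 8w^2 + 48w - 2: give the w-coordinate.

3

Critical points: P'(w) = w^3 - 3w^2 - 16w + 48 vanishes at w = -4, 3, 4.
P''(w) = 3w^2 - 6w - 16. P''(-4) = 56 > 0 ⇒ local minimum; P''(3) = -7 < 0 ⇒ local maximum; P''(4) = 8 > 0 ⇒ local minimum.
The local maximum is P(3) = 253/4.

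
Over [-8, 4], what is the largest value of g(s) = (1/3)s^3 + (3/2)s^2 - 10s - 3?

257/6

Differentiating, g'(s) = s^2 + 3s - 10; which vanishes at s = -5 and s = 2.
Compare values at every candidate in [-8, 4]: g(-8) = 7/3, g(-5) = 257/6, g(2) = -43/3, g(4) = 7/3.
The maximum over the interval is 257/6, attained at s = -5.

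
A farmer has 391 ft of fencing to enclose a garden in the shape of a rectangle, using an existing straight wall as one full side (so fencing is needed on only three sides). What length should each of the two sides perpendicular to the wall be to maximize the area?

Let the sides perpendicular to the wall have length x and the parallel side y, so 2x + y = 391 and the area is A = xy = x(391 − 2x).
A'(x) = 391 − 4x = 0 gives x = 391/4, and A''(x) = −4 < 0 confirms a maximum.
Then y = 391 − 2·391/4 = 391/2 and A = 152881/8.

391/4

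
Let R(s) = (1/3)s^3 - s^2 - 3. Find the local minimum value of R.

-13/3

R'(s) = s^2 - 2s = 0 at s = 0, 2.
Since R''(s) = 2s - 2, we get R''(0) = -2 < 0 ⇒ local maximum; R''(2) = 2 > 0 ⇒ local minimum.
The local minimum is R(2) = -13/3.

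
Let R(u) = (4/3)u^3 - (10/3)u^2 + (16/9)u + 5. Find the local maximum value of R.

427/81

Critical points: R'(u) = 4u^2 - (20/3)u + 16/9 vanishes at u = 1/3, 4/3.
Since R''(u) = 8u - 20/3, we get R''(1/3) = -4 < 0 ⇒ local maximum; R''(4/3) = 4 > 0 ⇒ local minimum.
So the local maximum value is R(1/3) = 427/81.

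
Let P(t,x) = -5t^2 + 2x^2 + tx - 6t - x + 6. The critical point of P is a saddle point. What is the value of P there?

307/41

∂P/∂t = -10t + x - 6 = 0 and ∂P/∂x = t + 4x - 1 = 0, so (t, x) = (-23/41, 16/41).
The Hessian has P_{tt} = -10, P_{xx} = 4, P_{tx} = 1, giving D = -41 < 0, so the point is a saddle point.
P(-23/41, 16/41) = 307/41.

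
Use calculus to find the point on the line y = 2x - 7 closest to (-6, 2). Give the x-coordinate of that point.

Minimize D(x)^2 = (x + 6)^2 + (2x - 9)^2.
d/dx[D^2] = 2(x + 6) + 2·2·(2x - 9) = 0 ⇒ x = 12/5.
Then y = -11/5 and the distance is √(441/5) ≈ 9.3915.

12/5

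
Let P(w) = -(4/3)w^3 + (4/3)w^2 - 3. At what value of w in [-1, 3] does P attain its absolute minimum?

P'(w) = -4w^2 + (8/3)w, which vanishes at w = 0 and w = 2/3.
Candidates: P(-1) = -1/3,  P(0) = -3,  P(2/3) = -227/81,  P(3) = -27.
Hence the absolute minimum is -27 at w = 3.

3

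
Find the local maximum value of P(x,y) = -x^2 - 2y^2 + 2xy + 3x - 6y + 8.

∂P/∂x = -2x + 2y + 3 = 0 and ∂P/∂y = 2x - 4y - 6 = 0, so (x, y) = (0, -3/2).
The Hessian has P_{xx} = -2, P_{yy} = -4, P_{xy} = 2, giving D = 4 > 0 with P_{xx} < 0, so the point is a local maximum.
P(0, -3/2) = 25/2.

25/2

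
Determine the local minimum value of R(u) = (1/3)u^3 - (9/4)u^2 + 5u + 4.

R'(u) = u^2 - (9/2)u + 5 = 0 at u = 2, 5/2.
Second-derivative test with R''(u) = 2u - 9/2: R''(2) = -1/2 < 0 ⇒ local maximum; R''(5/2) = 1/2 > 0 ⇒ local minimum.
So the local minimum value is R(5/2) = 367/48.

367/48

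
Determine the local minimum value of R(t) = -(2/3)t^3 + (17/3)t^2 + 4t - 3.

-298/81

R'(t) = -2t^2 + (34/3)t + 4. Setting R'(t) = 0 gives t ∈ {-1/3, 6}.
Second-derivative test with R''(t) = -4t + 34/3: R''(-1/3) = 38/3 > 0 ⇒ local minimum; R''(6) = -38/3 < 0 ⇒ local maximum.
Thus R has its local minimum at t = -1/3, with value -298/81.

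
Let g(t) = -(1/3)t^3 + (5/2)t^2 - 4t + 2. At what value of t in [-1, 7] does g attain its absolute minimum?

7

The derivative is -t^2 + 5t - 4, which vanishes at t = 1 and t = 4.
Evaluating at the critical points and endpoints: g(-1) = 53/6,  g(1) = 1/6,  g(4) = 14/3,  g(7) = -107/6.
The minimum over the interval is -107/6, attained at t = 7.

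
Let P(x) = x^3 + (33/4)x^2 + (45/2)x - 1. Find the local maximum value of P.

P'(x) = 3x^2 + (33/2)x + 45/2. Setting P'(x) = 0 gives x ∈ {-3, -5/2}.
Since P''(x) = 6x + 33/2, we get P''(-3) = -3/2 < 0 ⇒ local maximum; P''(-5/2) = 3/2 > 0 ⇒ local minimum.
Thus P has its local maximum at x = -3, with value -85/4.

-85/4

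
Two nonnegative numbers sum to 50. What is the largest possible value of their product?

625

With x + y = 50, the product is P(x) = x(50 − x).
P'(x) = 50 − 2x = 0 gives x = 25; P'' = −2 < 0, so this is the maximum.
P = 25·25 = 625.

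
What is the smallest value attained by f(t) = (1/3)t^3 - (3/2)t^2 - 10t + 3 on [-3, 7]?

Differentiating, f'(t) = t^2 - 3t - 10; which vanishes at t = -2 and t = 5.
Evaluating at the critical points and endpoints: f(-3) = 21/2,  f(-2) = 43/3,  f(5) = -257/6,  f(7) = -157/6.
The minimum over the interval is -257/6, attained at t = 5.

-257/6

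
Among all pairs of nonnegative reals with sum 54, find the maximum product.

729

With x + y = 54, the product is P(x) = x(54 − x).
P'(x) = 54 − 2x = 0 gives x = 27; P'' = −2 < 0, so this is the maximum.
P = 27·27 = 729.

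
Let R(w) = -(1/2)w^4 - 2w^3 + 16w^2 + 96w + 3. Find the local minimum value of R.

R'(w) = -2w^3 - 6w^2 + 32w + 96 = 0 at w = -4, -3, 4.
Since R''(w) = -6w^2 - 12w + 32, we get R''(-4) = -16 < 0 ⇒ local maximum; R''(-3) = 14 > 0 ⇒ local minimum; R''(4) = -112 < 0 ⇒ local maximum.
Thus R has its local minimum at w = -3, with value -255/2.

-255/2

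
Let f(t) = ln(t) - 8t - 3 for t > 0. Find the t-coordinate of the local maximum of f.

1/8

f'(t) = 1/t − 8 = 0 gives t = 1/8.
f''(t) = -1/t², which is negative for t > 0, so this is a local maximum.
f(1/8) = 1·ln(1/8) - 1 - 3 ≈ -6.0794.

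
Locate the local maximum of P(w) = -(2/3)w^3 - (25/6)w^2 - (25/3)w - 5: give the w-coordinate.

P'(w) = -2w^2 - (25/3)w - 25/3 = 0 at w = -5/2, -5/3.
Since P''(w) = -4w - 25/3, we get P''(-5/2) = 5/3 > 0 ⇒ local minimum; P''(-5/3) = -5/3 < 0 ⇒ local maximum.
So the local maximum value is P(-5/3) = 65/162.

-5/3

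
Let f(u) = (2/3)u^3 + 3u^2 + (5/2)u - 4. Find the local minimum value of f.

-55/12

f'(u) = 2u^2 + 6u + 5/2. Setting f'(u) = 0 gives u ∈ {-5/2, -1/2}.
Since f''(u) = 4u + 6, we get f''(-5/2) = -4 < 0 ⇒ local maximum; f''(-1/2) = 4 > 0 ⇒ local minimum.
Thus f has its local minimum at u = -1/2, with value -55/12.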